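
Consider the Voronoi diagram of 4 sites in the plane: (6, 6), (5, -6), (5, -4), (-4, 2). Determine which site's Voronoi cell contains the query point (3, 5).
Nearest site = (6, 6)

The Voronoi cell of site s contains exactly those query points closer to s than to any other site. Compute squared distances from q = (3, 5) to each site:
  (6 − 3)² + (6 − 5)² = 10
  (-4 − 3)² + (2 − 5)² = 58
  (5 − 3)² + (-4 − 5)² = 85
  (5 − 3)² + (-6 − 5)² = 125
Minimum is attained by (6, 6), so q lies in its Voronoi cell.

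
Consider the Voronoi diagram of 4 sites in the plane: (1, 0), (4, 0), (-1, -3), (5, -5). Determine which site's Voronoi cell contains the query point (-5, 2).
Nearest site = (1, 0)

The Voronoi cell of site s contains exactly those query points closer to s than to any other site. Compute squared distances from q = (-5, 2) to each site:
  (1 − -5)² + (0 − 2)² = 40
  (-1 − -5)² + (-3 − 2)² = 41
  (4 − -5)² + (0 − 2)² = 85
  (5 − -5)² + (-5 − 2)² = 149
Minimum is attained by (1, 0), so q lies in its Voronoi cell.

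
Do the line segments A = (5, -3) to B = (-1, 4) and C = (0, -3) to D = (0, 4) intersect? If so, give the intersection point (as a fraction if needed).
Yes; intersection at (0, 17/6) (t = 5/6 on AB, s = 5/6 on CD)

Parametrize AB as A + t(B − A) = (5 + -6 t, -3 + 7 t) and CD as C + s(D − C) = (0 + 0 s, -3 + 7 s). Solve the linear system for (t, s). Determinant = 42 ≠ 0, so a unique intersection of the containing lines exists. Solution: t = 5/6, s = 5/6 — both in [0, 1], so the segments cross. Intersection point: (0, 17/6).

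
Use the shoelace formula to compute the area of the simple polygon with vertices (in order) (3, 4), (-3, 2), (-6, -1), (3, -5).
Area = 93/2

Shoelace formula: Area = (1/2) |Σ_i (x_i · y_{i+1} − x_{i+1} · y_i)| (indices mod n). Compute each cross term:
  (3)(2) − (-3)(4) = 18
  (-3)(-1) − (-6)(2) = 15
  (-6)(-5) − (3)(-1) = 33
  (3)(4) − (3)(-5) = 27
Sum = 93, so (signed) Area = 93/2 = 93/2, |Area| = 93/2.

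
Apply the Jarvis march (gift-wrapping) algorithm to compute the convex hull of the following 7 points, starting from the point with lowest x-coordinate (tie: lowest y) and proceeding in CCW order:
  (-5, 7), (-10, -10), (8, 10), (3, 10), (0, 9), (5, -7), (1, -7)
Hull (CCW) = [(-10, -10), (5, -7), (8, 10), (3, 10), (0, 9), (-5, 7)]

Jarvis march: at each step, from the current hull vertex p, select the next vertex q as the point such that every other point lies strictly to the left of (or on) the directed line p → q. (Equivalently: for every other point r, the cross product (q − p) × (r − p) ≥ 0.)
Starting point (lowest x, tie lowest y): (-10, -10). Wrap until returning to start. Resulting hull: (-10, -10), (5, -7), (8, 10), (3, 10), (0, 9), (-5, 7).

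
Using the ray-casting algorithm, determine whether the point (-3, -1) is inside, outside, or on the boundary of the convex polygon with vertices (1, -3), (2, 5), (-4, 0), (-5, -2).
The point (-3, -1) lies strictly inside the polygon

Cast a horizontal ray to the right from the query point and count how many polygon edges it crosses (each edge strictly once or zero times, handled with the usual half-open convention). 
Parity of crossings → odd ⇒ inside.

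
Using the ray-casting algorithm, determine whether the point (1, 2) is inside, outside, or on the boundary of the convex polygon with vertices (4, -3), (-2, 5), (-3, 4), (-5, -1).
The point (1, 2) lies strictly outside the polygon

Cast a horizontal ray to the right from the query point and count how many polygon edges it crosses (each edge strictly once or zero times, handled with the usual half-open convention). 
Parity of crossings → even ⇒ outside.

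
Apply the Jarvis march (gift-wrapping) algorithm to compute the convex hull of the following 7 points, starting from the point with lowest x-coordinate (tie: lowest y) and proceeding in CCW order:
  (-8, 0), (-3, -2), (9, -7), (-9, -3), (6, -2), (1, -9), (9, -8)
Hull (CCW) = [(-9, -3), (1, -9), (9, -8), (9, -7), (6, -2), (-8, 0)]

Jarvis march: at each step, from the current hull vertex p, select the next vertex q as the point such that every other point lies strictly to the left of (or on) the directed line p → q. (Equivalently: for every other point r, the cross product (q − p) × (r − p) ≥ 0.)
Starting point (lowest x, tie lowest y): (-9, -3). Wrap until returning to start. Resulting hull: (-9, -3), (1, -9), (9, -8), (9, -7), (6, -2), (-8, 0).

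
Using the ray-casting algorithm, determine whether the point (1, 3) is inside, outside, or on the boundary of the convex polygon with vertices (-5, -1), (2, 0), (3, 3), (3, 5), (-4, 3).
The point (1, 3) lies strictly inside the polygon

Cast a horizontal ray to the right from the query point and count how many polygon edges it crosses (each edge strictly once or zero times, handled with the usual half-open convention). 
Parity of crossings → odd ⇒ inside.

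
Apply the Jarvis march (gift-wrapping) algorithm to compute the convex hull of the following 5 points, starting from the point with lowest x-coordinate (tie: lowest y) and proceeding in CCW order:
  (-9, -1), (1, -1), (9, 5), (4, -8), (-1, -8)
Hull (CCW) = [(-9, -1), (-1, -8), (4, -8), (9, 5)]

Jarvis march: at each step, from the current hull vertex p, select the next vertex q as the point such that every other point lies strictly to the left of (or on) the directed line p → q. (Equivalently: for every other point r, the cross product (q − p) × (r − p) ≥ 0.)
Starting point (lowest x, tie lowest y): (-9, -1). Wrap until returning to start. Resulting hull: (-9, -1), (-1, -8), (4, -8), (9, 5).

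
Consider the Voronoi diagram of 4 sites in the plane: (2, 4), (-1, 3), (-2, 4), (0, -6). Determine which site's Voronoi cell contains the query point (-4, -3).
Nearest site = (0, -6)

The Voronoi cell of site s contains exactly those query points closer to s than to any other site. Compute squared distances from q = (-4, -3) to each site:
  (0 − -4)² + (-6 − -3)² = 25
  (-1 − -4)² + (3 − -3)² = 45
  (-2 − -4)² + (4 − -3)² = 53
  (2 − -4)² + (4 − -3)² = 85
Minimum is attained by (0, -6), so q lies in its Voronoi cell.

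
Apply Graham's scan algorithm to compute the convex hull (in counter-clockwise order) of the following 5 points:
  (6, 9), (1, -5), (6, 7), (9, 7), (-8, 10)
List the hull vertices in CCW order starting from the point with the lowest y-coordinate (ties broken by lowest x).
Hull (CCW) = [(1, -5), (9, 7), (6, 9), (-8, 10)]

Graham scan procedure:
  1. Find the pivot p₀ = point with lowest y (tie → lowest x): (1, -5).
  2. Sort the remaining points by polar angle around p₀.
  3. Walk through sorted points, maintaining a stack; pop the top while the last three entries make a non-left turn (cross product ≤ 0).
  4. Final stack is the convex hull in CCW order: (1, -5), (9, 7), (6, 9), (-8, 10).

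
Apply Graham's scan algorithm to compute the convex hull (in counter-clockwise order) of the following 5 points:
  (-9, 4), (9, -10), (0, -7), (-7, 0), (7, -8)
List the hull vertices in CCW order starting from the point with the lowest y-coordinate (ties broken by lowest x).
Hull (CCW) = [(9, -10), (7, -8), (-9, 4), (-7, 0), (0, -7)]

Graham scan procedure:
  1. Find the pivot p₀ = point with lowest y (tie → lowest x): (9, -10).
  2. Sort the remaining points by polar angle around p₀.
  3. Walk through sorted points, maintaining a stack; pop the top while the last three entries make a non-left turn (cross product ≤ 0).
  4. Final stack is the convex hull in CCW order: (9, -10), (7, -8), (-9, 4), (-7, 0), (0, -7).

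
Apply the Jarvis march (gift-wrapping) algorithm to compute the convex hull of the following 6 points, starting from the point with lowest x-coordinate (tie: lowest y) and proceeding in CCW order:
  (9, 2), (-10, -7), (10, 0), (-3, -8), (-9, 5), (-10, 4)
Hull (CCW) = [(-10, -7), (-3, -8), (10, 0), (9, 2), (-9, 5), (-10, 4)]

Jarvis march: at each step, from the current hull vertex p, select the next vertex q as the point such that every other point lies strictly to the left of (or on) the directed line p → q. (Equivalently: for every other point r, the cross product (q − p) × (r − p) ≥ 0.)
Starting point (lowest x, tie lowest y): (-10, -7). Wrap until returning to start. Resulting hull: (-10, -7), (-3, -8), (10, 0), (9, 2), (-9, 5), (-10, 4).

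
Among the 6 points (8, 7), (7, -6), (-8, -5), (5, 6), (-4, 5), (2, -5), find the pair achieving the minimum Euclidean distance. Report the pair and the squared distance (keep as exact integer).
Pair = ((8, 7), (5, 6)); squared distance = 10

Compute all C(6, 2) = 15 pairwise squared distances (x_i − x_j)² + (y_i − y_j)². The minimum is 10, attained by the pair ((8, 7), (5, 6)).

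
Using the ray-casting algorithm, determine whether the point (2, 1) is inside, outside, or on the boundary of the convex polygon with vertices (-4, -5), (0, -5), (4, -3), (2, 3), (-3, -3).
The point (2, 1) lies strictly inside the polygon

Cast a horizontal ray to the right from the query point and count how many polygon edges it crosses (each edge strictly once or zero times, handled with the usual half-open convention). 
Parity of crossings → odd ⇒ inside.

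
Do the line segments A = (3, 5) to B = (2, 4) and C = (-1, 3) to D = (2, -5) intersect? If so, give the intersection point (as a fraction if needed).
No (intersection of containing lines falls outside at least one segment)

Parametrize and solve: t = 38/11, s = 2/11. At least one of these is outside [0, 1], so the segments do not intersect.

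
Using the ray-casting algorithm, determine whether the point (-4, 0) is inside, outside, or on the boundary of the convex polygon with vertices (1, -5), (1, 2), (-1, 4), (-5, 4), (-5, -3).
The point (-4, 0) lies strictly inside the polygon

Cast a horizontal ray to the right from the query point and count how many polygon edges it crosses (each edge strictly once or zero times, handled with the usual half-open convention). 
Parity of crossings → odd ⇒ inside.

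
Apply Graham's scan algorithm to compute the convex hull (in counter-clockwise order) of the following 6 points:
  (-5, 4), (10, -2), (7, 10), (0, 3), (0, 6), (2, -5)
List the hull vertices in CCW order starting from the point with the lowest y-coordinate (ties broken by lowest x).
Hull (CCW) = [(2, -5), (10, -2), (7, 10), (-5, 4)]

Graham scan procedure:
  1. Find the pivot p₀ = point with lowest y (tie → lowest x): (2, -5).
  2. Sort the remaining points by polar angle around p₀.
  3. Walk through sorted points, maintaining a stack; pop the top while the last three entries make a non-left turn (cross product ≤ 0).
  4. Final stack is the convex hull in CCW order: (2, -5), (10, -2), (7, 10), (-5, 4).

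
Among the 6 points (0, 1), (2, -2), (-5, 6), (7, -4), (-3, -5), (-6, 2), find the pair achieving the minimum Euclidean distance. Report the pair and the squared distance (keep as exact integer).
Pair = ((0, 1), (2, -2)); squared distance = 13

Compute all C(6, 2) = 15 pairwise squared distances (x_i − x_j)² + (y_i − y_j)². The minimum is 13, attained by the pair ((0, 1), (2, -2)).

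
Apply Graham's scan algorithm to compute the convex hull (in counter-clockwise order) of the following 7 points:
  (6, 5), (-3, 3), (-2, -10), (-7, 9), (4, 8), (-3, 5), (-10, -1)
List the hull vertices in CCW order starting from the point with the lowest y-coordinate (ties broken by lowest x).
Hull (CCW) = [(-2, -10), (6, 5), (4, 8), (-7, 9), (-10, -1)]

Graham scan procedure:
  1. Find the pivot p₀ = point with lowest y (tie → lowest x): (-2, -10).
  2. Sort the remaining points by polar angle around p₀.
  3. Walk through sorted points, maintaining a stack; pop the top while the last three entries make a non-left turn (cross product ≤ 0).
  4. Final stack is the convex hull in CCW order: (-2, -10), (6, 5), (4, 8), (-7, 9), (-10, -1).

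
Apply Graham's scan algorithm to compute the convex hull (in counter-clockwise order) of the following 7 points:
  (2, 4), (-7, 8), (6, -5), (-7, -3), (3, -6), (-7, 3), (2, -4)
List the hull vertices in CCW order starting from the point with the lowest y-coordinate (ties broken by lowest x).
Hull (CCW) = [(3, -6), (6, -5), (2, 4), (-7, 8), (-7, -3)]

Graham scan procedure:
  1. Find the pivot p₀ = point with lowest y (tie → lowest x): (3, -6).
  2. Sort the remaining points by polar angle around p₀.
  3. Walk through sorted points, maintaining a stack; pop the top while the last three entries make a non-left turn (cross product ≤ 0).
  4. Final stack is the convex hull in CCW order: (3, -6), (6, -5), (2, 4), (-7, 8), (-7, -3).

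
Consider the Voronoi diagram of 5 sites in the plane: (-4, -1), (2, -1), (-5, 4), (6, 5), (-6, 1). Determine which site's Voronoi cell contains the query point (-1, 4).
Nearest site = (-5, 4)

The Voronoi cell of site s contains exactly those query points closer to s than to any other site. Compute squared distances from q = (-1, 4) to each site:
  (-5 − -1)² + (4 − 4)² = 16
  (-6 − -1)² + (1 − 4)² = 34
  (-4 − -1)² + (-1 − 4)² = 34
  (2 − -1)² + (-1 − 4)² = 34
  (6 − -1)² + (5 − 4)² = 50
Minimum is attained by (-5, 4), so q lies in its Voronoi cell.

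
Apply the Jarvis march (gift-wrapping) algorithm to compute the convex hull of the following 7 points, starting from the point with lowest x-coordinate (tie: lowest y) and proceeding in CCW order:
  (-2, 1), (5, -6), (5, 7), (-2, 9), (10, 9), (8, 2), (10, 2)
Hull (CCW) = [(-2, 1), (5, -6), (10, 2), (10, 9), (-2, 9)]

Jarvis march: at each step, from the current hull vertex p, select the next vertex q as the point such that every other point lies strictly to the left of (or on) the directed line p → q. (Equivalently: for every other point r, the cross product (q − p) × (r − p) ≥ 0.)
Starting point (lowest x, tie lowest y): (-2, 1). Wrap until returning to start. Resulting hull: (-2, 1), (5, -6), (10, 2), (10, 9), (-2, 9).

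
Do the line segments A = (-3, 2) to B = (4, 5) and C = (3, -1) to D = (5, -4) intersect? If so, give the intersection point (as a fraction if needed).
No (intersection of containing lines falls outside at least one segment)

Parametrize and solve: t = 4/9, s = -13/9. At least one of these is outside [0, 1], so the segments do not intersect.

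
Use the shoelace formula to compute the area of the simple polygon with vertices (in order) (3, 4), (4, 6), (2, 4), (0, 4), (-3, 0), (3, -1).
Area = 22

Shoelace formula: Area = (1/2) |Σ_i (x_i · y_{i+1} − x_{i+1} · y_i)| (indices mod n). Compute each cross term:
  (3)(6) − (4)(4) = 2
  (4)(4) − (2)(6) = 4
  (2)(4) − (0)(4) = 8
  (0)(0) − (-3)(4) = 12
  (-3)(-1) − (3)(0) = 3
  (3)(4) − (3)(-1) = 15
Sum = 44, so (signed) Area = 44/2 = 22, |Area| = 22.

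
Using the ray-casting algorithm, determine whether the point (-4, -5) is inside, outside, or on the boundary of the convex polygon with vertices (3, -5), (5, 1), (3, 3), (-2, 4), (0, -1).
The point (-4, -5) lies strictly outside the polygon

Cast a horizontal ray to the right from the query point and count how many polygon edges it crosses (each edge strictly once or zero times, handled with the usual half-open convention). 
Parity of crossings → even ⇒ outside.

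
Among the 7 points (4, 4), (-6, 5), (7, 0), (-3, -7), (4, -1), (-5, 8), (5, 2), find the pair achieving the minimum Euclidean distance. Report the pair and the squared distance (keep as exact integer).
Pair = ((4, 4), (5, 2)); squared distance = 5

Compute all C(7, 2) = 21 pairwise squared distances (x_i − x_j)² + (y_i − y_j)². The minimum is 5, attained by the pair ((4, 4), (5, 2)).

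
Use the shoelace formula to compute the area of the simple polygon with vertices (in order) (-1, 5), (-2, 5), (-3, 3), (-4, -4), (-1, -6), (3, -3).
Area = 91/2

Shoelace formula: Area = (1/2) |Σ_i (x_i · y_{i+1} − x_{i+1} · y_i)| (indices mod n). Compute each cross term:
  (-1)(5) − (-2)(5) = 5
  (-2)(3) − (-3)(5) = 9
  (-3)(-4) − (-4)(3) = 24
  (-4)(-6) − (-1)(-4) = 20
  (-1)(-3) − (3)(-6) = 21
  (3)(5) − (-1)(-3) = 12
Sum = 91, so (signed) Area = 91/2 = 91/2, |Area| = 91/2.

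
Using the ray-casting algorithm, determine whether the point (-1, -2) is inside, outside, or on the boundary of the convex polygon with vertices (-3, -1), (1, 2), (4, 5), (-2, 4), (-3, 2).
The point (-1, -2) lies strictly outside the polygon

Cast a horizontal ray to the right from the query point and count how many polygon edges it crosses (each edge strictly once or zero times, handled with the usual half-open convention). 
Parity of crossings → even ⇒ outside.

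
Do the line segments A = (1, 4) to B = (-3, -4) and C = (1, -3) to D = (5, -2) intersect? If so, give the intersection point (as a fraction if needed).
No (intersection of containing lines falls outside at least one segment)

Parametrize and solve: t = 1, s = -1. At least one of these is outside [0, 1], so the segments do not intersect.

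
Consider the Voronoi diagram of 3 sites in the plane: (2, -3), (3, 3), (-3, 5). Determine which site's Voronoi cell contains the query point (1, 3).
Nearest site = (3, 3)

The Voronoi cell of site s contains exactly those query points closer to s than to any other site. Compute squared distances from q = (1, 3) to each site:
  (3 − 1)² + (3 − 3)² = 4
  (-3 − 1)² + (5 − 3)² = 20
  (2 − 1)² + (-3 − 3)² = 37
Minimum is attained by (3, 3), so q lies in its Voronoi cell.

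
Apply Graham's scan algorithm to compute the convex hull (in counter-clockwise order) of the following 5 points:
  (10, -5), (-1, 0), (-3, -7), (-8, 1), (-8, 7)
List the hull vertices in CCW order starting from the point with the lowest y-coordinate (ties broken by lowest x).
Hull (CCW) = [(-3, -7), (10, -5), (-8, 7), (-8, 1)]

Graham scan procedure:
  1. Find the pivot p₀ = point with lowest y (tie → lowest x): (-3, -7).
  2. Sort the remaining points by polar angle around p₀.
  3. Walk through sorted points, maintaining a stack; pop the top while the last three entries make a non-left turn (cross product ≤ 0).
  4. Final stack is the convex hull in CCW order: (-3, -7), (10, -5), (-8, 7), (-8, 1).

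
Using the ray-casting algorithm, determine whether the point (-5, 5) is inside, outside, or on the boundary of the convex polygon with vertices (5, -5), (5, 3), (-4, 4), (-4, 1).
The point (-5, 5) lies strictly outside the polygon

Cast a horizontal ray to the right from the query point and count how many polygon edges it crosses (each edge strictly once or zero times, handled with the usual half-open convention). 
Parity of crossings → even ⇒ outside.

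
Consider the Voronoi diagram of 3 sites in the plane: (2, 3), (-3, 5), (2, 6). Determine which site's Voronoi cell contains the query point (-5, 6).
Nearest site = (-3, 5)

The Voronoi cell of site s contains exactly those query points closer to s than to any other site. Compute squared distances from q = (-5, 6) to each site:
  (-3 − -5)² + (5 − 6)² = 5
  (2 − -5)² + (6 − 6)² = 49
  (2 − -5)² + (3 − 6)² = 58
Minimum is attained by (-3, 5), so q lies in its Voronoi cell.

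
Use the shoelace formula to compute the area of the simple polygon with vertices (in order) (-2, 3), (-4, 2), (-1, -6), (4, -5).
Area = 65/2

Shoelace formula: Area = (1/2) |Σ_i (x_i · y_{i+1} − x_{i+1} · y_i)| (indices mod n). Compute each cross term:
  (-2)(2) − (-4)(3) = 8
  (-4)(-6) − (-1)(2) = 26
  (-1)(-5) − (4)(-6) = 29
  (4)(3) − (-2)(-5) = 2
Sum = 65, so (signed) Area = 65/2 = 65/2, |Area| = 65/2.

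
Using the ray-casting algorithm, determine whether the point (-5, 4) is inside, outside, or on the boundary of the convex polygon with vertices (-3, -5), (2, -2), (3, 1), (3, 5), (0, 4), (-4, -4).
The point (-5, 4) lies strictly outside the polygon

Cast a horizontal ray to the right from the query point and count how many polygon edges it crosses (each edge strictly once or zero times, handled with the usual half-open convention). 
Parity of crossings → even ⇒ outside.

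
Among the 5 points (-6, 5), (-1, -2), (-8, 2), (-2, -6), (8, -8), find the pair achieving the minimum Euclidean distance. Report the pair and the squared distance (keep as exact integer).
Pair = ((-6, 5), (-8, 2)); squared distance = 13

Compute all C(5, 2) = 10 pairwise squared distances (x_i − x_j)² + (y_i − y_j)². The minimum is 13, attained by the pair ((-6, 5), (-8, 2)).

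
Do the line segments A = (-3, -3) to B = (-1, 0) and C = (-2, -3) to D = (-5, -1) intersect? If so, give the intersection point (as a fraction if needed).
Yes; intersection at (-35/13, -33/13) (t = 2/13 on AB, s = 3/13 on CD)

Parametrize AB as A + t(B − A) = (-3 + 2 t, -3 + 3 t) and CD as C + s(D − C) = (-2 + -3 s, -3 + 2 s). Solve the linear system for (t, s). Determinant = -13 ≠ 0, so a unique intersection of the containing lines exists. Solution: t = 2/13, s = 3/13 — both in [0, 1], so the segments cross. Intersection point: (-35/13, -33/13).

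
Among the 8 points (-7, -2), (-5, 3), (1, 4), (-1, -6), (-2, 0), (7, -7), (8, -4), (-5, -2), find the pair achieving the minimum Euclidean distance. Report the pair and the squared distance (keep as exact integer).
Pair = ((-7, -2), (-5, -2)); squared distance = 4

Compute all C(8, 2) = 28 pairwise squared distances (x_i − x_j)² + (y_i − y_j)². The minimum is 4, attained by the pair ((-7, -2), (-5, -2)).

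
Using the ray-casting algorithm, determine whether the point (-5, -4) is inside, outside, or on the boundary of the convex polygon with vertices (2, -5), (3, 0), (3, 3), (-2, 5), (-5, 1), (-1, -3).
The point (-5, -4) lies strictly outside the polygon

Cast a horizontal ray to the right from the query point and count how many polygon edges it crosses (each edge strictly once or zero times, handled with the usual half-open convention). 
Parity of crossings → even ⇒ outside.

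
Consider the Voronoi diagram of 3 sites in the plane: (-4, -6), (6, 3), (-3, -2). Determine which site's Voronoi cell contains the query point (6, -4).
Nearest site = (6, 3)

The Voronoi cell of site s contains exactly those query points closer to s than to any other site. Compute squared distances from q = (6, -4) to each site:
  (6 − 6)² + (3 − -4)² = 49
  (-3 − 6)² + (-2 − -4)² = 85
  (-4 − 6)² + (-6 − -4)² = 104
Minimum is attained by (6, 3), so q lies in its Voronoi cell.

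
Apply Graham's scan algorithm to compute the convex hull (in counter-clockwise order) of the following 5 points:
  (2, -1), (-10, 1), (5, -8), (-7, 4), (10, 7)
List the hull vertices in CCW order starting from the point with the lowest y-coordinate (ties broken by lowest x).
Hull (CCW) = [(5, -8), (10, 7), (-7, 4), (-10, 1)]

Graham scan procedure:
  1. Find the pivot p₀ = point with lowest y (tie → lowest x): (5, -8).
  2. Sort the remaining points by polar angle around p₀.
  3. Walk through sorted points, maintaining a stack; pop the top while the last three entries make a non-left turn (cross product ≤ 0).
  4. Final stack is the convex hull in CCW order: (5, -8), (10, 7), (-7, 4), (-10, 1).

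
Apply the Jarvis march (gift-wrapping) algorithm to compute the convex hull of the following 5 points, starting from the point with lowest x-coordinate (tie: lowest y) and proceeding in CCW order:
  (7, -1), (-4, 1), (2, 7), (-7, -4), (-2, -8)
Hull (CCW) = [(-7, -4), (-2, -8), (7, -1), (2, 7), (-4, 1)]

Jarvis march: at each step, from the current hull vertex p, select the next vertex q as the point such that every other point lies strictly to the left of (or on) the directed line p → q. (Equivalently: for every other point r, the cross product (q − p) × (r − p) ≥ 0.)
Starting point (lowest x, tie lowest y): (-7, -4). Wrap until returning to start. Resulting hull: (-7, -4), (-2, -8), (7, -1), (2, 7), (-4, 1).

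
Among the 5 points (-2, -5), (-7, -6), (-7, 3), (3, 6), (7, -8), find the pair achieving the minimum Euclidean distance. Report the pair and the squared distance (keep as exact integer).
Pair = ((-2, -5), (-7, -6)); squared distance = 26

Compute all C(5, 2) = 10 pairwise squared distances (x_i − x_j)² + (y_i − y_j)². The minimum is 26, attained by the pair ((-2, -5), (-7, -6)).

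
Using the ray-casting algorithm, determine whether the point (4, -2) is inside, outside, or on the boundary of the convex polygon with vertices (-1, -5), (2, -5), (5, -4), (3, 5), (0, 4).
The point (4, -2) lies strictly inside the polygon

Cast a horizontal ray to the right from the query point and count how many polygon edges it crosses (each edge strictly once or zero times, handled with the usual half-open convention). 
Parity of crossings → odd ⇒ inside.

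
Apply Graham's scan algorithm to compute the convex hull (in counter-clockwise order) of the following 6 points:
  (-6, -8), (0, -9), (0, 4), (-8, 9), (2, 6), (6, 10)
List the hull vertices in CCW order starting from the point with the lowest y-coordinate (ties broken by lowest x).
Hull (CCW) = [(0, -9), (6, 10), (-8, 9), (-6, -8)]

Graham scan procedure:
  1. Find the pivot p₀ = point with lowest y (tie → lowest x): (0, -9).
  2. Sort the remaining points by polar angle around p₀.
  3. Walk through sorted points, maintaining a stack; pop the top while the last three entries make a non-left turn (cross product ≤ 0).
  4. Final stack is the convex hull in CCW order: (0, -9), (6, 10), (-8, 9), (-6, -8).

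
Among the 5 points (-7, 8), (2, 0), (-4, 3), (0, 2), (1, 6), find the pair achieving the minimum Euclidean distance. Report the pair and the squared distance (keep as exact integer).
Pair = ((2, 0), (0, 2)); squared distance = 8

Compute all C(5, 2) = 10 pairwise squared distances (x_i − x_j)² + (y_i − y_j)². The minimum is 8, attained by the pair ((2, 0), (0, 2)).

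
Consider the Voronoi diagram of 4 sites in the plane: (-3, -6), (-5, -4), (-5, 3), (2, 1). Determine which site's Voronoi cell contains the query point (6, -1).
Nearest site = (2, 1)

The Voronoi cell of site s contains exactly those query points closer to s than to any other site. Compute squared distances from q = (6, -1) to each site:
  (2 − 6)² + (1 − -1)² = 20
  (-3 − 6)² + (-6 − -1)² = 106
  (-5 − 6)² + (-4 − -1)² = 130
  (-5 − 6)² + (3 − -1)² = 137
Minimum is attained by (2, 1), so q lies in its Voronoi cell.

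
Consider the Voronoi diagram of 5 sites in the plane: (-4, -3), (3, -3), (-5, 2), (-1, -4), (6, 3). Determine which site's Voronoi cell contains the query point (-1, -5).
Nearest site = (-1, -4)

The Voronoi cell of site s contains exactly those query points closer to s than to any other site. Compute squared distances from q = (-1, -5) to each site:
  (-1 − -1)² + (-4 − -5)² = 1
  (-4 − -1)² + (-3 − -5)² = 13
  (3 − -1)² + (-3 − -5)² = 20
  (-5 − -1)² + (2 − -5)² = 65
  (6 − -1)² + (3 − -5)² = 113
Minimum is attained by (-1, -4), so q lies in its Voronoi cell.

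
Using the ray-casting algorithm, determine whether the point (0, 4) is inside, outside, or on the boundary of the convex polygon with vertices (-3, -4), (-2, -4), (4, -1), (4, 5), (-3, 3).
The point (0, 4) lies strictly outside the polygon

Cast a horizontal ray to the right from the query point and count how many polygon edges it crosses (each edge strictly once or zero times, handled with the usual half-open convention). 
Parity of crossings → even ⇒ outside.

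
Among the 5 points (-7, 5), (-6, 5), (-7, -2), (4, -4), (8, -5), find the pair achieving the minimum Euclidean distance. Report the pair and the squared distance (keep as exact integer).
Pair = ((-7, 5), (-6, 5)); squared distance = 1

Compute all C(5, 2) = 10 pairwise squared distances (x_i − x_j)² + (y_i − y_j)². The minimum is 1, attained by the pair ((-7, 5), (-6, 5)).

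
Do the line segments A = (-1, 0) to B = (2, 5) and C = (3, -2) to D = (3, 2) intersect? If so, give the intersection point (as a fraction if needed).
No (intersection of containing lines falls outside at least one segment)

Parametrize and solve: t = 4/3, s = 13/6. At least one of these is outside [0, 1], so the segments do not intersect.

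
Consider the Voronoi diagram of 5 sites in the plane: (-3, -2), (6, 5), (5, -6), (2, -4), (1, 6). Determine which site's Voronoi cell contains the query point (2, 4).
Nearest site = (1, 6)

The Voronoi cell of site s contains exactly those query points closer to s than to any other site. Compute squared distances from q = (2, 4) to each site:
  (1 − 2)² + (6 − 4)² = 5
  (6 − 2)² + (5 − 4)² = 17
  (-3 − 2)² + (-2 − 4)² = 61
  (2 − 2)² + (-4 − 4)² = 64
  (5 − 2)² + (-6 − 4)² = 109
Minimum is attained by (1, 6), so q lies in its Voronoi cell.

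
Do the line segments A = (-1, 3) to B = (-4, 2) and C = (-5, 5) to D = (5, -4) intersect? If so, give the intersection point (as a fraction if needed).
Yes; intersection at (-85/37, 95/37) (t = 16/37 on AB, s = 10/37 on CD)

Parametrize AB as A + t(B − A) = (-1 + -3 t, 3 + -1 t) and CD as C + s(D − C) = (-5 + 10 s, 5 + -9 s). Solve the linear system for (t, s). Determinant = -37 ≠ 0, so a unique intersection of the containing lines exists. Solution: t = 16/37, s = 10/37 — both in [0, 1], so the segments cross. Intersection point: (-85/37, 95/37).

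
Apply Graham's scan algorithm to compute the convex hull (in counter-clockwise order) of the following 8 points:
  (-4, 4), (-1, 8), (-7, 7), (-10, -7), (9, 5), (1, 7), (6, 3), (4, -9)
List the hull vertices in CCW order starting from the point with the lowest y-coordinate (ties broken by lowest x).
Hull (CCW) = [(4, -9), (9, 5), (-1, 8), (-7, 7), (-10, -7)]

Graham scan procedure:
  1. Find the pivot p₀ = point with lowest y (tie → lowest x): (4, -9).
  2. Sort the remaining points by polar angle around p₀.
  3. Walk through sorted points, maintaining a stack; pop the top while the last three entries make a non-left turn (cross product ≤ 0).
  4. Final stack is the convex hull in CCW order: (4, -9), (9, 5), (-1, 8), (-7, 7), (-10, -7).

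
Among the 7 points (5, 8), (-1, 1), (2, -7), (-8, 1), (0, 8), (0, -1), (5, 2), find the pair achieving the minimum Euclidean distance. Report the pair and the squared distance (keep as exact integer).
Pair = ((-1, 1), (0, -1)); squared distance = 5

Compute all C(7, 2) = 21 pairwise squared distances (x_i − x_j)² + (y_i − y_j)². The minimum is 5, attained by the pair ((-1, 1), (0, -1)).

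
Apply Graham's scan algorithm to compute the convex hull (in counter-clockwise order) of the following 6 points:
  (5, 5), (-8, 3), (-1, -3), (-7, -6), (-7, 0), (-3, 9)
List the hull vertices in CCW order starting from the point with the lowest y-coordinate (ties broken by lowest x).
Hull (CCW) = [(-7, -6), (-1, -3), (5, 5), (-3, 9), (-8, 3)]

Graham scan procedure:
  1. Find the pivot p₀ = point with lowest y (tie → lowest x): (-7, -6).
  2. Sort the remaining points by polar angle around p₀.
  3. Walk through sorted points, maintaining a stack; pop the top while the last three entries make a non-left turn (cross product ≤ 0).
  4. Final stack is the convex hull in CCW order: (-7, -6), (-1, -3), (5, 5), (-3, 9), (-8, 3).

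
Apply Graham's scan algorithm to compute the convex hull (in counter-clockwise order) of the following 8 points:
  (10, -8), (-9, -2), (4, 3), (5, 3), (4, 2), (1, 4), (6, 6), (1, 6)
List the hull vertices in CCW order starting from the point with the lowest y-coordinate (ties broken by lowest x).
Hull (CCW) = [(10, -8), (6, 6), (1, 6), (-9, -2)]

Graham scan procedure:
  1. Find the pivot p₀ = point with lowest y (tie → lowest x): (10, -8).
  2. Sort the remaining points by polar angle around p₀.
  3. Walk through sorted points, maintaining a stack; pop the top while the last three entries make a non-left turn (cross product ≤ 0).
  4. Final stack is the convex hull in CCW order: (10, -8), (6, 6), (1, 6), (-9, -2).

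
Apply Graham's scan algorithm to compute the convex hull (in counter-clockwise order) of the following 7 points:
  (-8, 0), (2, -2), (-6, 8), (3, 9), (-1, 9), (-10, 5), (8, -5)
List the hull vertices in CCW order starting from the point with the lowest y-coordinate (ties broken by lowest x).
Hull (CCW) = [(8, -5), (3, 9), (-1, 9), (-6, 8), (-10, 5), (-8, 0)]

Graham scan procedure:
  1. Find the pivot p₀ = point with lowest y (tie → lowest x): (8, -5).
  2. Sort the remaining points by polar angle around p₀.
  3. Walk through sorted points, maintaining a stack; pop the top while the last three entries make a non-left turn (cross product ≤ 0).
  4. Final stack is the convex hull in CCW order: (8, -5), (3, 9), (-1, 9), (-6, 8), (-10, 5), (-8, 0).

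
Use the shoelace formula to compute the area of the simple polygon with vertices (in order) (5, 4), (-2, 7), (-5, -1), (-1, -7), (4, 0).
Area = 79

Shoelace formula: Area = (1/2) |Σ_i (x_i · y_{i+1} − x_{i+1} · y_i)| (indices mod n). Compute each cross term:
  (5)(7) − (-2)(4) = 43
  (-2)(-1) − (-5)(7) = 37
  (-5)(-7) − (-1)(-1) = 34
  (-1)(0) − (4)(-7) = 28
  (4)(4) − (5)(0) = 16
Sum = 158, so (signed) Area = 158/2 = 79, |Area| = 79.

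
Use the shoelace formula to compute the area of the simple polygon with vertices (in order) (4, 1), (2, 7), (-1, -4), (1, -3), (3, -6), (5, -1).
Area = 71/2

Shoelace formula: Area = (1/2) |Σ_i (x_i · y_{i+1} − x_{i+1} · y_i)| (indices mod n). Compute each cross term:
  (4)(7) − (2)(1) = 26
  (2)(-4) − (-1)(7) = -1
  (-1)(-3) − (1)(-4) = 7
  (1)(-6) − (3)(-3) = 3
  (3)(-1) − (5)(-6) = 27
  (5)(1) − (4)(-1) = 9
Sum = 71, so (signed) Area = 71/2 = 71/2, |Area| = 71/2.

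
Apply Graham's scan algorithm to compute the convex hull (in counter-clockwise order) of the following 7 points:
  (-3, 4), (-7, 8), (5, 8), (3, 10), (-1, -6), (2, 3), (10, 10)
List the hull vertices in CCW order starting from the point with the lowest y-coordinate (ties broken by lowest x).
Hull (CCW) = [(-1, -6), (10, 10), (3, 10), (-7, 8)]

Graham scan procedure:
  1. Find the pivot p₀ = point with lowest y (tie → lowest x): (-1, -6).
  2. Sort the remaining points by polar angle around p₀.
  3. Walk through sorted points, maintaining a stack; pop the top while the last three entries make a non-left turn (cross product ≤ 0).
  4. Final stack is the convex hull in CCW order: (-1, -6), (10, 10), (3, 10), (-7, 8).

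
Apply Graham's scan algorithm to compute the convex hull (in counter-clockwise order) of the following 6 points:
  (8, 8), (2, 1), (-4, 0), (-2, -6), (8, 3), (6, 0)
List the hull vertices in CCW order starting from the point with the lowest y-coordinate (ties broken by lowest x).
Hull (CCW) = [(-2, -6), (6, 0), (8, 3), (8, 8), (-4, 0)]

Graham scan procedure:
  1. Find the pivot p₀ = point with lowest y (tie → lowest x): (-2, -6).
  2. Sort the remaining points by polar angle around p₀.
  3. Walk through sorted points, maintaining a stack; pop the top while the last three entries make a non-left turn (cross product ≤ 0).
  4. Final stack is the convex hull in CCW order: (-2, -6), (6, 0), (8, 3), (8, 8), (-4, 0).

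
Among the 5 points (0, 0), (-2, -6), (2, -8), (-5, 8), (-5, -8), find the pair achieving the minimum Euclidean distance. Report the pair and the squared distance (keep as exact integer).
Pair = ((-2, -6), (-5, -8)); squared distance = 13

Compute all C(5, 2) = 10 pairwise squared distances (x_i − x_j)² + (y_i − y_j)². The minimum is 13, attained by the pair ((-2, -6), (-5, -8)).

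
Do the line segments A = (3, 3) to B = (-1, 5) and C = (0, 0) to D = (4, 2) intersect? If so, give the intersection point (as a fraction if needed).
No (intersection of containing lines falls outside at least one segment)

Parametrize and solve: t = -3/8, s = 9/8. At least one of these is outside [0, 1], so the segments do not intersect.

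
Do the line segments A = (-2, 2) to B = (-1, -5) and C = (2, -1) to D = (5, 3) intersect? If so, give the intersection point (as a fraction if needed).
No (intersection of containing lines falls outside at least one segment)

Parametrize and solve: t = 1, s = -1. At least one of these is outside [0, 1], so the segments do not intersect.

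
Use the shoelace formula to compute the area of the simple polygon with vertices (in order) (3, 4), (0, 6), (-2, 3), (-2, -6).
Area = 29

Shoelace formula: Area = (1/2) |Σ_i (x_i · y_{i+1} − x_{i+1} · y_i)| (indices mod n). Compute each cross term:
  (3)(6) − (0)(4) = 18
  (0)(3) − (-2)(6) = 12
  (-2)(-6) − (-2)(3) = 18
  (-2)(4) − (3)(-6) = 10
Sum = 58, so (signed) Area = 58/2 = 29, |Area| = 29.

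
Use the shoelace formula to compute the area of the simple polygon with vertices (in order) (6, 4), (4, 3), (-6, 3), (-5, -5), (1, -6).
Area = 76

Shoelace formula: Area = (1/2) |Σ_i (x_i · y_{i+1} − x_{i+1} · y_i)| (indices mod n). Compute each cross term:
  (6)(3) − (4)(4) = 2
  (4)(3) − (-6)(3) = 30
  (-6)(-5) − (-5)(3) = 45
  (-5)(-6) − (1)(-5) = 35
  (1)(4) − (6)(-6) = 40
Sum = 152, so (signed) Area = 152/2 = 76, |Area| = 76.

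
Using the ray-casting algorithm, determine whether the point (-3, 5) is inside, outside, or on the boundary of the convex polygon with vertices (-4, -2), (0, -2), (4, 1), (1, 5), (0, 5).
The point (-3, 5) lies strictly outside the polygon

Cast a horizontal ray to the right from the query point and count how many polygon edges it crosses (each edge strictly once or zero times, handled with the usual half-open convention). 
Parity of crossings → even ⇒ outside.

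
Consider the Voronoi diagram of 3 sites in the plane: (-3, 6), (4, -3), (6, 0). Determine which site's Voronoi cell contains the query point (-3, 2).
Nearest site = (-3, 6)

The Voronoi cell of site s contains exactly those query points closer to s than to any other site. Compute squared distances from q = (-3, 2) to each site:
  (-3 − -3)² + (6 − 2)² = 16
  (4 − -3)² + (-3 − 2)² = 74
  (6 − -3)² + (0 − 2)² = 85
Minimum is attained by (-3, 6), so q lies in its Voronoi cell.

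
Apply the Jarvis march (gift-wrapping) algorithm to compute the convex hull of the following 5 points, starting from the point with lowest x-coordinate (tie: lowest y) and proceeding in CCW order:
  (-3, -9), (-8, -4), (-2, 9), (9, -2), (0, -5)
Hull (CCW) = [(-8, -4), (-3, -9), (9, -2), (-2, 9)]

Jarvis march: at each step, from the current hull vertex p, select the next vertex q as the point such that every other point lies strictly to the left of (or on) the directed line p → q. (Equivalently: for every other point r, the cross product (q − p) × (r − p) ≥ 0.)
Starting point (lowest x, tie lowest y): (-8, -4). Wrap until returning to start. Resulting hull: (-8, -4), (-3, -9), (9, -2), (-2, 9).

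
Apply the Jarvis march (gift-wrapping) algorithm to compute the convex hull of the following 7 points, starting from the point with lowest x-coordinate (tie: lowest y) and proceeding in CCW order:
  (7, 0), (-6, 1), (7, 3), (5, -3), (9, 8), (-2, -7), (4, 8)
Hull (CCW) = [(-6, 1), (-2, -7), (5, -3), (7, 0), (9, 8), (4, 8)]

Jarvis march: at each step, from the current hull vertex p, select the next vertex q as the point such that every other point lies strictly to the left of (or on) the directed line p → q. (Equivalently: for every other point r, the cross product (q − p) × (r − p) ≥ 0.)
Starting point (lowest x, tie lowest y): (-6, 1). Wrap until returning to start. Resulting hull: (-6, 1), (-2, -7), (5, -3), (7, 0), (9, 8), (4, 8).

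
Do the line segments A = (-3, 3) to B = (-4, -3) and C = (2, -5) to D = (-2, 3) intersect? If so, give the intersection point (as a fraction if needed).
No (intersection of containing lines falls outside at least one segment)

Parametrize and solve: t = -1/4, s = 19/16. At least one of these is outside [0, 1], so the segments do not intersect.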